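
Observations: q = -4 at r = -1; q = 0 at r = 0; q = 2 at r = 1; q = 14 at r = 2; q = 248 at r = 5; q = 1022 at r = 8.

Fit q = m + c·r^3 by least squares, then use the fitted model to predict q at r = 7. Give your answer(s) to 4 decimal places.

q̂ = 684.1832

Compute the Gram sums: Σ1 = 6, Σr^3 = 645, Σr^3·r^3 = 277835.
Right-hand side: Σq = 1282, Σr^3·q = 554382.
MᵀM·[m, c]ᵀ = Mᵀq becomes [[6, 645]; [645, 277835]]·[m, c]ᵀ = [1282, 554382]ᵀ.
Eliminating c: 277835·(row 1) − 645·(row 2) gives 1250985·m = 277835·1282 − 645·554382 = -1391920, so m = -278384/250197.
Then c = (554382 − 645·(-278384/250197))/277835 = 833134/416995.
At r = 7: q̂ = (-278384/250197)·(1) + (833134/416995)·(343) = 855902966/1250985.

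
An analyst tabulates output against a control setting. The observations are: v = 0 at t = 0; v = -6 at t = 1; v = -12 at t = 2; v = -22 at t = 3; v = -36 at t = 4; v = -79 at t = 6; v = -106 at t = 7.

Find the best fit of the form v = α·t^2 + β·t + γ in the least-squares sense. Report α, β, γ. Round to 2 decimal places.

The normal system AᵀA·[α, β, γ]ᵀ = Aᵀv is [[4051, 659, 115]; [659, 115, 23]; [115, 23, 7]]·[α, β, γ]ᵀ = [-8866, -1456, -261]ᵀ.
Solving the 3×3 system (Gaussian elimination) gives α = -2385/1204, β = -3803/3612, γ = -331/258.

α = -1.98, β = -1.05, γ = -1.28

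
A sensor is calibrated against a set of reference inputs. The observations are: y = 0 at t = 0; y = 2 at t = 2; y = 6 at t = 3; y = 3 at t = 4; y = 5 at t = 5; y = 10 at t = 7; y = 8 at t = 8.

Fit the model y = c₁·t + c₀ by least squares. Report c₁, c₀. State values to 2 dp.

Compute the Gram sums: Σt·t = 167, Σt = 29, Σ1 = 7.
Right-hand side: Σt·y = 193, Σy = 34.
Determinant 167·7 − 29² = 328.
c₁ = (193·7 − 29·34)/328 = 365/328; c₀ = (167·34 − 29·193)/328 = 81/328.

c₁ = 1.11, c₀ = 0.25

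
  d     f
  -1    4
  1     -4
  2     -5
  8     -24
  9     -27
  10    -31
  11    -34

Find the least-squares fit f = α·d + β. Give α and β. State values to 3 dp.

α = -3.107, β = 0.466

Sums needed: Σd·d = 372, Σd = 40, Σ1 = 7.
Right-hand side: Σd·f = -1137, Σf = -121.
MᵀM·[α, β]ᵀ = Mᵀf becomes [[372, 40]; [40, 7]]·[α, β]ᵀ = [-1137, -121]ᵀ.
Eliminating β: 7·(row 1) − 40·(row 2) gives 1004·α = 7·(-1137) − 40·(-121) = -3119, so α = -3119/1004.
Then β = ((-121) − 40·(-3119/1004))/7 = 117/251.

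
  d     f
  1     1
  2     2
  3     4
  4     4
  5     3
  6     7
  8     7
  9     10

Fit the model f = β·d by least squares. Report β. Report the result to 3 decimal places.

Normal-equation sums: Σd·d = 236.
And Σd·f = 236.
Hence β = 236 / 236 ≈ 1.

β = 1.000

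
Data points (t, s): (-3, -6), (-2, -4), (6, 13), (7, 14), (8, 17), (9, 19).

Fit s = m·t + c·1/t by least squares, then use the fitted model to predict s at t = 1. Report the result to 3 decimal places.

ŝ = 1.538

The normal equations are: 243·m + 6·c = 509;  6·m + (111073/254016)·c = 893/72.
(Σt·t = 243, Σt·1/t = 6, Σ1/t·1/t = 111073/254016, Σt·s = 509, Σ1/t·s = 893/72.)
Δ = 243·(111073/254016) − 6² = 220323/3136.
m = (509·(111073/254016) − 6·(893/72))/(220323/3136) = 37633133/17846163; c = (243·(893/72) − 6·509)/(220323/3136) = -41944/73441.
At t = 1: ŝ = (37633133/17846163)·(1) + (-41944/73441)·(1) = 27440741/17846163.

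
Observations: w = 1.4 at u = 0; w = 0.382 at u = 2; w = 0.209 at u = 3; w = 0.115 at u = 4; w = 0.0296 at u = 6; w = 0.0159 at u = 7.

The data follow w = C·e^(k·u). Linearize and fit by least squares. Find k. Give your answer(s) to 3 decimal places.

Let Y = ln w. Fitting Y = k·u + ln C by least squares:
XᵀX = [[114.0000, 22.0000]; [22.0000, 6]], rhs = [-65.3822, -12.0155]ᵀ  (here Σu = 22.0000, Σ(u)² = 114.0000, Σln w = -12.0155, Σu·ln w = -65.3822).
Slope k = (n·Σu·ln w − Σu·Σln w)/(n·Σ(u)² − (Σu)²) = (6·-65.3822 − 22.0000·-12.0155)/200.0000 = -0.63976; ln C = (Σln w − k·Σu)/n = 0.34319.

k = -0.640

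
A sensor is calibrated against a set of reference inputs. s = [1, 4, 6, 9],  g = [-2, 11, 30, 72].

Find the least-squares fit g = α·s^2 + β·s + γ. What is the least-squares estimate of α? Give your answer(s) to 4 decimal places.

α = 0.9667

Setting ∂/∂α … = 0 gives: 8114·α + 1010·β + 134·γ = 7086;  1010·α + 134·β + 20·γ = 870;  134·α + 20·β + 4·γ = 111.
Solving the 3×3 system (Gaussian elimination) gives α = 29/30, β = -41/102, γ = -223/85.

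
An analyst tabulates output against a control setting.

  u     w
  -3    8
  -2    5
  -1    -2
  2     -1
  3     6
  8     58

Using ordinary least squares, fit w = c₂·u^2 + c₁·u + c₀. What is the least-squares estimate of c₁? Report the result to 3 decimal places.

c₁ = -0.677

From the data, Σu^2·u^2 = 4291, Σu^2·u = 511, Σu^2 = 91, Σu·u = 91, Σu = 7, Σ1 = 6.
And Σu^2·w = 3852, Σu·w = 448, Σw = 74.
So XᵀX·[c₂, c₁, c₀]ᵀ = Xᵀw: [[4291, 511, 91]; [511, 91, 7]; [91, 7, 6]]·[c₂, c₁, c₀]ᵀ = [3852, 448, 74]ᵀ.
Solving the 3×3 system (Gaussian elimination) gives c₂ = 17077/16548, c₁ = -11209/16548, c₀ = -498/197.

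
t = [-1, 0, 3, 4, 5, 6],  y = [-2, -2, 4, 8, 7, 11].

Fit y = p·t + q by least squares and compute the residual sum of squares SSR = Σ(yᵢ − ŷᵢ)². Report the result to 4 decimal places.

The normal system AᵀA·[p, q]ᵀ = Aᵀy is [[87, 17]; [17, 6]]·[p, q]ᵀ = [147, 26]ᵀ.
Determinant 87·6 − 17² = 233.
p = (147·6 − 17·26)/233 = 440/233; q = (87·26 − 17·147)/233 = -237/233.
Residuals: 211/233, -229/233, -151/233, 341/233, -332/233, 160/233; SSR = 1596/233.

SSR = 6.8498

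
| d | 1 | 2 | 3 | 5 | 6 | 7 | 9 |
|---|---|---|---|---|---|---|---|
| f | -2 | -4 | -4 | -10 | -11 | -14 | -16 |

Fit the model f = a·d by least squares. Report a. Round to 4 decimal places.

Setting ∂/∂a … = 0 gives: 205·a = -380.
Hence a = -380 / 205 ≈ -1.85366.

a = -1.8537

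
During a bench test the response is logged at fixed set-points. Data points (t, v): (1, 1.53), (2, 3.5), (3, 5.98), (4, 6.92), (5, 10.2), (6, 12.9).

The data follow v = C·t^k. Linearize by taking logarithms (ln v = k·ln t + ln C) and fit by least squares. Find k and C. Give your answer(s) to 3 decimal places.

k = 1.167, C = 1.544

Let Y = ln v. Fitting Y = k·ln t + ln C by least squares:
Σln t = 6.5793, Σ(ln t)² = 9.4099, Σln v = 10.2805, Σln t·ln v = 13.8345.
Equations: 9.4099·k + 6.5793·ln C = 13.8345;  6.5793·k + 6·ln C = 10.2805.
Slope k = (n·Σln t·ln v − Σln t·Σln v)/(n·Σ(ln t)² − (Σln t)²) = (6·13.8345 − 6.5793·10.2805)/13.1729 = 1.16671; ln C = (Σln v − k·Σln t)/n = 0.43406, so C = exp(0.43406) = 1.54352.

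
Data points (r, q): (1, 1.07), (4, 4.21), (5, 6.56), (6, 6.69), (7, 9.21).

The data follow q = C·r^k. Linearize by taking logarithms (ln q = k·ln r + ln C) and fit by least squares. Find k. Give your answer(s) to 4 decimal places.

k = 1.0799

Let Y = ln q. Fitting Y = k·ln r + ln C by least squares:
Over the data: Σln r = 6.7334, Σ(ln r)² = 11.5091, Σln q = 7.5070, Σln r·ln q = 12.7460.
Normal system: [[11.5091, 6.7334]; [6.7334, 5]]·[k, ln C]ᵀ = [12.7460, 7.5070]ᵀ.
Δ = 11.5091·5 − (6.7334)² = 12.2067; k = (12.7460·5 − 6.7334·7.5070)/12.2067 = 1.07993, ln C = (11.5091·7.5070 − 6.7334·12.7460)/12.2067 = 0.04709.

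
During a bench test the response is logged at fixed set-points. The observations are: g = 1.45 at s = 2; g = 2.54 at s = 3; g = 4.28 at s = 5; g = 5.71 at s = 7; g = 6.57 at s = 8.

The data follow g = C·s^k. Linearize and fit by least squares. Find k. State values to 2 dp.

k = 1.07

Taking logs, ln g = k·ln s + ln C, so regress ln g on ln s.
AᵀA = [[12.3883, 7.4265]; [7.4265, 5]], rhs = [10.9265, 6.3824]ᵀ  (here Σln s = 7.4265, Σ(ln s)² = 12.3883, Σln g = 6.3824, Σln s·ln g = 10.9265).
Slope k = (n·Σln s·ln g − Σln s·Σln g)/(n·Σ(ln s)² − (Σln s)²) = (5·10.9265 − 7.4265·6.3824)/6.7880 = 1.06555; ln C = (Σln g − k·Σln s)/n = -0.30619.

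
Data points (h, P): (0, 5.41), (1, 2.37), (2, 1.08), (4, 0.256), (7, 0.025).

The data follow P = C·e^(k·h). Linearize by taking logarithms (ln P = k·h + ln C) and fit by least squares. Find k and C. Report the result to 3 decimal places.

Taking logs, ln P = k·h + ln C, so regress ln P on h.
AᵀA = [[70.0000, 14.0000]; [14.0000, 5]], rhs = [-30.2557, -2.4234]ᵀ  (here Σh = 14.0000, Σ(h)² = 70.0000, Σln P = -2.4234, Σh·ln P = -30.2557).
Solving (det = 154.0000): k = -0.76202, ln C = 1.64899, so C = exp(1.64899) = 5.20171.

k = -0.762, C = 5.202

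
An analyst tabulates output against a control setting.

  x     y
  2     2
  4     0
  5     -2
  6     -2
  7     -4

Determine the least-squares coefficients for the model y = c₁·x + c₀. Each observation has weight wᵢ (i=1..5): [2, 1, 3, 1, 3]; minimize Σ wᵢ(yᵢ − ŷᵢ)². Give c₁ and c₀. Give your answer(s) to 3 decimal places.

Sums needed: Σwᵢ·x·x = 282, Σwᵢ·x = 50, Σwᵢ·1 = 10.
For MᵀWy: Σwᵢ·x·y = -118, Σwᵢ·y = -16.
So MᵀWM·[c₁, c₀]ᵀ = MᵀWy: [[282, 50]; [50, 10]]·[c₁, c₀]ᵀ = [-118, -16]ᵀ.
Δ = 282·10 − 50² = 320.
c₁ = ((-118)·10 − 50·(-16))/320 = -19/16; c₀ = (282·(-16) − 50·(-118))/320 = 347/80.

c₁ = -1.188, c₀ = 4.338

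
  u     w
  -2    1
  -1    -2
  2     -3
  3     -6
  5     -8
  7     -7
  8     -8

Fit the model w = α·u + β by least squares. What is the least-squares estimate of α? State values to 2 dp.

α = -0.84

From the data, Σu·u = 156, Σu = 22, Σ1 = 7.
Right-hand side: Σu·w = -177, Σw = -33.
Determinant 156·7 − 22² = 608.
α = ((-177)·7 − 22·(-33))/608 = -27/32; β = (156·(-33) − 22·(-177))/608 = -33/16.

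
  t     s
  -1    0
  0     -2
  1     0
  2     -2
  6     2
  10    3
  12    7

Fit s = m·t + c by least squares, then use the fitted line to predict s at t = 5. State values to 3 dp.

XᵀX·[m, c]ᵀ = Xᵀs reads: 286·m + 30·c = 122;  30·m + 7·c = 8.
(Σt·t = 286, Σt = 30, Σ1 = 7, Σt·s = 122, Σs = 8.)
det = 286·7 − 30² = 1102.
m = (122·7 − 30·8)/1102 = 307/551; c = (286·8 − 30·122)/1102 = -686/551.
At t = 5: ŝ = (307/551)·(5) + (-686/551)·(1) = 849/551.

ŝ = 1.541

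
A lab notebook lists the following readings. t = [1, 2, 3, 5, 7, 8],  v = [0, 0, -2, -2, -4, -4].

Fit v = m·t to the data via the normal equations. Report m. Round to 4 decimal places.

XᵀX·[m]ᵀ = Xᵀv reads: 152·m = -76.
(Σt·t = 152, Σt·v = -76.)
Hence m = -76 / 152 ≈ -0.5.

m = -0.5000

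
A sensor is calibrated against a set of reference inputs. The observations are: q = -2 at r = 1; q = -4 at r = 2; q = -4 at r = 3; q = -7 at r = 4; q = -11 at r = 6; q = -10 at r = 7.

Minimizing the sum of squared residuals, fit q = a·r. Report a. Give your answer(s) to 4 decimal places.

a = -1.6174

Compute the Gram sums: Σr·r = 115.
And Σr·q = -186.
XᵀX·[a]ᵀ = Xᵀq becomes [[115]]·[a]ᵀ = [-186]ᵀ.
a = (-186)/115 = -1.61739.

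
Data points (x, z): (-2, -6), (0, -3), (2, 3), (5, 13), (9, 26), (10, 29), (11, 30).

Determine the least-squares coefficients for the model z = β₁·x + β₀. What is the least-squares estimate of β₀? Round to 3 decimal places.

β₀ = -1.763

Setting ∂/∂β₁ … = 0 gives: 335·β₁ + 35·β₀ = 937;  35·β₁ + 7·β₀ = 92.
(Σx·x = 335, Σx = 35, Σ1 = 7, Σx·z = 937, Σz = 92.)
Determinant 335·7 − 35² = 1120.
β₁ = (937·7 − 35·92)/1120 = 477/160; β₀ = (335·92 − 35·937)/1120 = -395/224.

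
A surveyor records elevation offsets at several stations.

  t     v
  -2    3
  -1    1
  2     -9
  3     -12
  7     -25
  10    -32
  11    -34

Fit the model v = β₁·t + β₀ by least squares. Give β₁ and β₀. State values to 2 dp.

β₁ = -2.93, β₀ = -2.87

Entries of XᵀX: Σt·t = 288, Σt = 30, Σ1 = 7.
Moment sums: Σt·v = -930, Σv = -108.
XᵀX·[β₁, β₀]ᵀ = Xᵀv becomes [[288, 30]; [30, 7]]·[β₁, β₀]ᵀ = [-930, -108]ᵀ.
Δ = 288·7 − 30² = 1116.
β₁ = ((-930)·7 − 30·(-108))/1116 = -545/186; β₀ = (288·(-108) − 30·(-930))/1116 = -89/31.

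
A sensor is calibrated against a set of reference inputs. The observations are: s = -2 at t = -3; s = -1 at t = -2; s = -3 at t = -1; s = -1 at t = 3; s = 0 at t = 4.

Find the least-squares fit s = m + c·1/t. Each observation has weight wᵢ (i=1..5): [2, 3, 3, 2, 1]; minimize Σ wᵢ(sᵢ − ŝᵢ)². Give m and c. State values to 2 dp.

m = -1.01, c = 1.61

The normal system MᵀWM·[m, c]ᵀ = MᵀWs is [[11, -17/4]; [-17/4, 613/144]]·[m, c]ᵀ = [-18, 67/6]ᵀ.
det = 11·(613/144) − (-17/4)² = 2071/72.
m = ((-18)·(613/144) − (-17/4)·(67/6))/(2071/72) = -2100/2071; c = (11·(67/6) − (-17/4)·(-18))/(2071/72) = 3336/2071.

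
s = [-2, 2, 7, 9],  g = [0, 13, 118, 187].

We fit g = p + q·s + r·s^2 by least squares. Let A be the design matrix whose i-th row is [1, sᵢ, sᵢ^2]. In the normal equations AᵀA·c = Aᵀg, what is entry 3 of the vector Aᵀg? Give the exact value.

20981

Entry 3 ↔ basis s^2, so (Aᵀg)_{3} = Σᵢ (s^2)·gᵢ = (4)·(0) + (4)·(13) + (49)·(118) + (81)·(187) = 20981.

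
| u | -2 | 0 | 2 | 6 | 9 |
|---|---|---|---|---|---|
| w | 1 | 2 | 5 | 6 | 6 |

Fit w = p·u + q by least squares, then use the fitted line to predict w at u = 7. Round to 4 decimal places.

ŵ = 5.9000

Forming AᵀA = [[125, 15]; [15, 5]] and Aᵀw = [98, 20]ᵀ gives AᵀA·[p, q]ᵀ = Aᵀw.
Δ = 125·5 − 15² = 400.
p = (98·5 − 15·20)/400 = 19/40; q = (125·20 − 15·98)/400 = 103/40.
At u = 7: ŵ = (19/40)·(7) + (103/40)·(1) = 59/10.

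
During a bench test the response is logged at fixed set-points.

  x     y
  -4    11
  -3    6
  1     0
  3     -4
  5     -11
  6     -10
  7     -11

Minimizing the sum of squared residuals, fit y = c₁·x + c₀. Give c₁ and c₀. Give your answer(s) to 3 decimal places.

c₁ = -1.996, c₀ = 1.563

Compute the Gram sums: Σx·x = 145, Σx = 15, Σ1 = 7.
For Mᵀy: Σx·y = -266, Σy = -19.
Normal equations: [[145, 15]; [15, 7]]·[c₁, c₀]ᵀ = [-266, -19]ᵀ.
Eliminating c₀: 7·(row 1) − 15·(row 2) gives 790·c₁ = 7·(-266) − 15·(-19) = -1577, so c₁ = -1577/790.
Then c₀ = ((-19) − 15·(-1577/790))/7 = 247/158.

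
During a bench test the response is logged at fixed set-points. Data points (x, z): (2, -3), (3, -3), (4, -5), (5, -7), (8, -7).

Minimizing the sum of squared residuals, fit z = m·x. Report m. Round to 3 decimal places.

Normal-equation sums: Σx·x = 118.
For Aᵀz: Σx·z = -126.
AᵀA·[m]ᵀ = Aᵀz becomes [[118]]·[m]ᵀ = [-126]ᵀ.
m = (-126)/118 = -1.0678.

m = -1.068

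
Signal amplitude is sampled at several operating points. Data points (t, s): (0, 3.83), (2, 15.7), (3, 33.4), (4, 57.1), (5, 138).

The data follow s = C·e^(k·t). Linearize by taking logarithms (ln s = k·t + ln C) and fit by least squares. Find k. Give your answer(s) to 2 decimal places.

k = 0.70

With ln sᵢ as the transformed response and tᵢ as the regressor:
Σt = 14.0000, Σ(t)² = 54.0000, Σln s = 16.5771, Σt·ln s = 56.8485.
Equations: 54.0000·k + 14.0000·ln C = 56.8485;  14.0000·k + 5·ln C = 16.5771.
Slope k = (n·Σt·ln s − Σt·Σln s)/(n·Σ(t)² − (Σt)²) = (5·56.8485 − 14.0000·16.5771)/74.0000 = 0.70490; ln C = (Σln s − k·Σt)/n = 1.34171.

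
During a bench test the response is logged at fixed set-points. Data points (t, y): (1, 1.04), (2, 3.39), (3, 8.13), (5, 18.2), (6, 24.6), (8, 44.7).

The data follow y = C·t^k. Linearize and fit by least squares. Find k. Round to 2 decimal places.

Let Y = ln y. Fitting Y = k·ln t + ln C by least squares:
XᵀX = [[11.8122, 7.2724]; [7.2724, 6]], rhs = [21.4585, 13.2598]ᵀ  (here Σln t = 7.2724, Σ(ln t)² = 11.8122, Σln y = 13.2598, Σln t·ln y = 21.4585).
Δ = 11.8122·6 − (7.2724)² = 17.9853; k = (21.4585·6 − 7.2724·13.2598)/17.9853 = 1.79706, ln C = (11.8122·13.2598 − 7.2724·21.4585)/17.9853 = 0.03181.

k = 1.80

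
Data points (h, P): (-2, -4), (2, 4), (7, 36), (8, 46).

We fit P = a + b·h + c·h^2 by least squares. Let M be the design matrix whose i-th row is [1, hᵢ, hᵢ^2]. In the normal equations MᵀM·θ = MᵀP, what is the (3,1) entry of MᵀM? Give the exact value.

Row 3 ↔ basis h^2, column 1 ↔ basis 1, so (MᵀM)_{3,1} = Σᵢ h^2 = (4)·(1) + (4)·(1) + (49)·(1) + (64)·(1) = 121.

121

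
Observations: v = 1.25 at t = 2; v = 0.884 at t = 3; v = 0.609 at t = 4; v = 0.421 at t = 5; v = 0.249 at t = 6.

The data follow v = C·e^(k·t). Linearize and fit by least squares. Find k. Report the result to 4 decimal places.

Let Y = ln v. Fitting Y = k·t + ln C by least squares:
Sums: Σt = 20.0000, Σ(t)² = 90.0000, Σln v = -2.6515, Σt·ln v = -14.5748.
Normal system: [[90.0000, 20.0000]; [20.0000, 5]]·[k, ln C]ᵀ = [-14.5748, -2.6515]ᵀ.
Slope k = (n·Σt·ln v − Σt·Σln v)/(n·Σ(t)² − (Σt)²) = (5·-14.5748 − 20.0000·-2.6515)/50.0000 = -0.39687; ln C = (Σln v − k·Σt)/n = 1.05718.

k = -0.3969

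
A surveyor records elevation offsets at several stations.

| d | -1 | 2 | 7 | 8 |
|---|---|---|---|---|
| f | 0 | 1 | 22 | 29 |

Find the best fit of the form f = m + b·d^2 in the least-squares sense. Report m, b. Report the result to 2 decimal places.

The normal system XᵀX·[m, b]ᵀ = Xᵀf is [[4, 118]; [118, 6514]]·[m, b]ᵀ = [52, 2938]ᵀ.
Eliminating b: 6514·(row 1) − 118·(row 2) gives 12132·m = 6514·52 − 118·2938 = -7956, so m = -221/337.
Then b = (2938 − 118·(-221/337))/6514 = 156/337.

m = -0.66, b = 0.46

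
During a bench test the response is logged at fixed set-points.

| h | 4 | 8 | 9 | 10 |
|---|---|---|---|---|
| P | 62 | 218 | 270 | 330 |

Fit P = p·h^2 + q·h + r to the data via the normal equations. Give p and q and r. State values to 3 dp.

Normal-equation sums: Σh^2·h^2 = 20913, Σh^2·h = 2305, Σh^2 = 261, Σh·h = 261, Σh = 31, Σ1 = 4.
And Σh^2·P = 69814, Σh·P = 7722, ΣP = 880.
AᵀA·[p, q, r]ᵀ = AᵀP becomes [[20913, 2305, 261]; [2305, 261, 31]; [261, 31, 4]]·[p, q, r]ᵀ = [69814, 7722, 880]ᵀ.
Row-reducing yields p = 1293/451, q = 2017/451, r = -780/451.

p = 2.867, q = 4.472, r = -1.729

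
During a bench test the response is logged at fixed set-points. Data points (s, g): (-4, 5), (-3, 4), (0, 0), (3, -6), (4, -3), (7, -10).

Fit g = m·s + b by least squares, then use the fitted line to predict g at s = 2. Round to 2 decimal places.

ĝ = -2.77

Normal-equation sums: Σs·s = 99, Σs = 7, Σ1 = 6.
For Mᵀg: Σs·g = -132, Σg = -10.
MᵀM·[m, b]ᵀ = Mᵀg becomes [[99, 7]; [7, 6]]·[m, b]ᵀ = [-132, -10]ᵀ.
Δ = 99·6 − 7² = 545.
m = ((-132)·6 − 7·(-10))/545 = -722/545; b = (99·(-10) − 7·(-132))/545 = -66/545.
At s = 2: ĝ = (-722/545)·(2) + (-66/545)·(1) = -302/109.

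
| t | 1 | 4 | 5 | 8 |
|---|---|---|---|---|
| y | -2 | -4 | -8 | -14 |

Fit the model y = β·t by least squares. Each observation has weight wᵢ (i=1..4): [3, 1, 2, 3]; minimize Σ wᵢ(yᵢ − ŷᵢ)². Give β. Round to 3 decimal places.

β = -1.678

Setting ∂/∂β … = 0 gives: 261·β = -438.
(Σwᵢ·t·t = 261, Σwᵢ·t·y = -438.)
Hence β = -438 / 261 ≈ -1.67816.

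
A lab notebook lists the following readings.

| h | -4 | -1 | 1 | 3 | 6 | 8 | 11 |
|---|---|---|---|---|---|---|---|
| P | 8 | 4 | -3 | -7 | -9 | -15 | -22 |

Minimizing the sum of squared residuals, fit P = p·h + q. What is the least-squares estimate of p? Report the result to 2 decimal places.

XᵀX·[p, q]ᵀ = XᵀP reads: 248·p + 24·q = -476;  24·p + 7·q = -44.
(Σh·h = 248, Σh = 24, Σ1 = 7, Σh·P = -476, ΣP = -44.)
det = 248·7 − 24² = 1160.
p = ((-476)·7 − 24·(-44))/1160 = -569/290; q = (248·(-44) − 24·(-476))/1160 = 64/145.

p = -1.96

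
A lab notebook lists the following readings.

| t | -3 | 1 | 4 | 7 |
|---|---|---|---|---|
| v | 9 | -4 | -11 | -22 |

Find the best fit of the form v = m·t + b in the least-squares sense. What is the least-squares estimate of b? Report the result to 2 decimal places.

The normal equations are: 75·m + 9·b = -229;  9·m + 4·b = -28.
Determinant 75·4 − 9² = 219.
m = ((-229)·4 − 9·(-28))/219 = -664/219; b = (75·(-28) − 9·(-229))/219 = -13/73.

b = -0.18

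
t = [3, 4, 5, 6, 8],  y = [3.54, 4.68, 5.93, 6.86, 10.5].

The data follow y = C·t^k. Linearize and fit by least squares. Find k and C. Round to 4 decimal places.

Taking logs, ln y = k·ln t + ln C, so regress ln y on ln t.
Σln t = 7.9655, Σ(ln t)² = 13.2535, Σln y = 8.8645, Σln t·ln y = 14.7330.
Equations: 13.2535·k + 7.9655·ln C = 14.7330;  7.9655·k + 5·ln C = 8.8645.
Δ = 13.2535·5 − (7.9655)² = 2.8177; k = (14.7330·5 − 7.9655·8.8645)/2.8177 = 1.08398, ln C = (13.2535·8.8645 − 7.9655·14.7330)/2.8177 = 0.04601, so C = exp(0.04601) = 1.04708.

k = 1.0840, C = 1.0471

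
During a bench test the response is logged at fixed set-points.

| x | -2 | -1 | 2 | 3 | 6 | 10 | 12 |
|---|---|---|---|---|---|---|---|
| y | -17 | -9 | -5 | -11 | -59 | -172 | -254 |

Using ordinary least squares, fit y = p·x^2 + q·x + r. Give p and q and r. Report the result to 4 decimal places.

Normal-equation sums: Σx^2·x^2 = 32146, Σx^2·x = 2970, Σx^2 = 298, Σx·x = 298, Σx = 30, Σ1 = 7.
Right-hand side: Σx^2·y = -56096, Σx·y = -5122, Σy = -527.
AᵀA·[p, q, r]ᵀ = Aᵀy becomes [[32146, 2970, 298]; [2970, 298, 30]; [298, 30, 7]]·[p, q, r]ᵀ = [-56096, -5122, -527]ᵀ.
Inverting the 3×3 Gram matrix, [p, q, r]ᵀ = [-499179/251572, 735887/251572, -210704/62893]ᵀ.

p = -1.9842, q = 2.9252, r = -3.3502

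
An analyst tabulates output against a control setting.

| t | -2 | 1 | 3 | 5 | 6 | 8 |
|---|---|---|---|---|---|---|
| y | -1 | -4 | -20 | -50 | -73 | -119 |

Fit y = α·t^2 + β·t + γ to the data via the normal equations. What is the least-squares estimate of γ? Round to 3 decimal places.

γ = 0.472

The normal equations are: 6115·α + 873·β + 139·γ = -11682;  873·α + 139·β + 21·γ = -1702;  139·α + 21·β + 6·γ = -267.
Inverting the 3×3 Gram matrix, [α, β, γ]ᵀ = [-95073/60344, -146081/60344, 375/794]ᵀ.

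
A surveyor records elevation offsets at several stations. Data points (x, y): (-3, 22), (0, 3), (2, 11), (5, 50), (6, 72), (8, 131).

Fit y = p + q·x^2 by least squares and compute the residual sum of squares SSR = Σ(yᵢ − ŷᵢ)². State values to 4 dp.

SSR = 13.6493

Compute the Gram sums: Σ1 = 6, Σx^2 = 138, Σx^2·x^2 = 6114.
And Σy = 289, Σx^2·y = 12468.
Normal equations: [[6, 138]; [138, 6114]]·[p, q]ᵀ = [289, 12468]ᵀ.
det = 6·6114 − 138² = 17640.
p = (289·6114 − 138·12468)/17640 = 7727/2940; q = (6·12468 − 138·289)/17640 = 5821/2940.
Residuals: 163/105, 1093/2940, 443/980, -521/245, -5603/2940, 1623/980; SSR = 40129/2940.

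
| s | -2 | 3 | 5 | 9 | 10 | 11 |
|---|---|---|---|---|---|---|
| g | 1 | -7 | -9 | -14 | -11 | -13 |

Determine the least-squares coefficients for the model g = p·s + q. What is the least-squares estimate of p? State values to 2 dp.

p = -1.04

The normal system AᵀA·[p, q]ᵀ = Aᵀg is [[340, 36]; [36, 6]]·[p, q]ᵀ = [-447, -53]ᵀ.
det = 340·6 − 36² = 744.
p = ((-447)·6 − 36·(-53))/744 = -129/124; q = (340·(-53) − 36·(-447))/744 = -241/93.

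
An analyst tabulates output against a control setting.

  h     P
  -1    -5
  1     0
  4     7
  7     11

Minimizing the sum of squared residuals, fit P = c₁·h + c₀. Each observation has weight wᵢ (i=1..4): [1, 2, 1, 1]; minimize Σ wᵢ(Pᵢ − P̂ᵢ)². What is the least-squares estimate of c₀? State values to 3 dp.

c₀ = -2.224

Compute the Gram sums: Σwᵢ·h·h = 68, Σwᵢ·h = 12, Σwᵢ·1 = 5.
For XᵀWP: Σwᵢ·h·P = 110, Σwᵢ·P = 13.
XᵀWX·[c₁, c₀]ᵀ = XᵀWP becomes [[68, 12]; [12, 5]]·[c₁, c₀]ᵀ = [110, 13]ᵀ.
Determinant 68·5 − 12² = 196.
c₁ = (110·5 − 12·13)/196 = 197/98; c₀ = (68·13 − 12·110)/196 = -109/49.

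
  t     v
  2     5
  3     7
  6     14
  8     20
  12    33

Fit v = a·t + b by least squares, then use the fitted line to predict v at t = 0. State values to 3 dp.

The normal equations are: 257·a + 31·b = 671;  31·a + 5·b = 79.
Eliminating b: 5·(row 1) − 31·(row 2) gives 324·a = 5·671 − 31·79 = 906, so a = 151/54.
Then b = (79 − 31·(151/54))/5 = -83/54.
At t = 0: v̂ = (151/54)·(0) + (-83/54)·(1) = -83/54.

v̂ = -1.537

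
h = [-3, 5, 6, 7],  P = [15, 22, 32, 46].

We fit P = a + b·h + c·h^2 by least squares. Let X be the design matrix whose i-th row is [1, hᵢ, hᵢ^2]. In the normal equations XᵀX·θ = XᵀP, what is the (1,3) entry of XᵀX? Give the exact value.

119

Row 1 ↔ basis 1, column 3 ↔ basis h^2, so (XᵀX)_{1,3} = Σᵢ h^2 = (1)·(9) + (1)·(25) + (1)·(36) + (1)·(49) = 119.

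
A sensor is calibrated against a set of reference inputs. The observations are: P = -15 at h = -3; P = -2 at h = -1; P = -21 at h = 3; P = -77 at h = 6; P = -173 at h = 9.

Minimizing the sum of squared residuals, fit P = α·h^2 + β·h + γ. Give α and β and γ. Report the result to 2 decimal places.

With design matrix M, MᵀM = [[8020, 944, 136]; [944, 136, 14]; [136, 14, 5]] and MᵀP = [-17111, -2035, -288]ᵀ.
Row-reducing yields α = -7807/3828, β = -3163/3828, γ = 119/638.

α = -2.04, β = -0.83, γ = 0.19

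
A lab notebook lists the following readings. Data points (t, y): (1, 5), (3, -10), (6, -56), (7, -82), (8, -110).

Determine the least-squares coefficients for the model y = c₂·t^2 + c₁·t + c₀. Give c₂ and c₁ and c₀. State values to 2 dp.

Compute the Gram sums: Σt^2·t^2 = 7875, Σt^2·t = 1099, Σt^2 = 159, Σt·t = 159, Σt = 25, Σ1 = 5.
For Mᵀy: Σt^2·y = -13159, Σt·y = -1815, Σy = -253.
Row-reducing yields c₂ = -8328/4279, c₁ = 5243/4279, c₀ = 22098/4279.

c₂ = -1.95, c₁ = 1.23, c₀ = 5.16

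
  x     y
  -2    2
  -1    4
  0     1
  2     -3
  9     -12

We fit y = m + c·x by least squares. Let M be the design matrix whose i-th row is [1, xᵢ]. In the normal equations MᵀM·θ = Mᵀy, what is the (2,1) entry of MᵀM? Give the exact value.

Row 2 ↔ basis x, column 1 ↔ basis 1, so (MᵀM)_{2,1} = Σᵢ x = (-2)·(1) + (-1)·(1) + (0)·(1) + (2)·(1) + (9)·(1) = 8.

8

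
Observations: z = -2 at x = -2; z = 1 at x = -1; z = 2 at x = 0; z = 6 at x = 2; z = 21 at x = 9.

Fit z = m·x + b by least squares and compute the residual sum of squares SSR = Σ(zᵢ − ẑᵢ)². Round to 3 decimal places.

From the data, Σx·x = 90, Σx = 8, Σ1 = 5.
For Mᵀz: Σx·z = 204, Σz = 28.
So MᵀM·[m, b]ᵀ = Mᵀz: [[90, 8]; [8, 5]]·[m, b]ᵀ = [204, 28]ᵀ.
Eliminating b: 5·(row 1) − 8·(row 2) gives 386·m = 5·204 − 8·28 = 796, so m = 398/193.
Then b = (28 − 8·(398/193))/5 = 444/193.
Residuals: -34/193, 147/193, -58/193, -82/193, 27/193; SSR = 174/193.

SSR = 0.902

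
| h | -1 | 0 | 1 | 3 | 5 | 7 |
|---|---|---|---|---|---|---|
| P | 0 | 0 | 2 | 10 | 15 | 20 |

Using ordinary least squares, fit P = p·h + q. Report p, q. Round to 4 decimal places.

Forming XᵀX = [[85, 15]; [15, 6]] and XᵀP = [247, 47]ᵀ gives XᵀX·[p, q]ᵀ = XᵀP.
Eliminating q: 6·(row 1) − 15·(row 2) gives 285·p = 6·247 − 15·47 = 777, so p = 259/95.
Then q = (47 − 15·(259/95))/6 = 58/57.

p = 2.7263, q = 1.0175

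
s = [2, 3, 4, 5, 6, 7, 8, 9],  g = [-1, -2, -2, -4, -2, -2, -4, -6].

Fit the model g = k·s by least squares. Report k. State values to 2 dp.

Setting ∂/∂k … = 0 gives: 284·k = -148.
Hence k = -148 / 284 ≈ -0.521127.

k = -0.52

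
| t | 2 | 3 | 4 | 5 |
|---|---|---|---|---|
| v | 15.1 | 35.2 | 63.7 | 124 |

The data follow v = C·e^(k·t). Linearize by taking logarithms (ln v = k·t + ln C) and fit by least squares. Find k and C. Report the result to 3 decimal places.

Taking logs, ln v = k·t + ln C, so regress ln v on t.
AᵀA = [[54.0000, 14.0000]; [14.0000, 4]], rhs = [56.8307, 15.2502]ᵀ  (here Σt = 14.0000, Σ(t)² = 54.0000, Σln v = 15.2502, Σt·ln v = 56.8307).
Slope k = (n·Σt·ln v − Σt·Σln v)/(n·Σ(t)² − (Σt)²) = (4·56.8307 − 14.0000·15.2502)/20.0000 = 0.69099; ln C = (Σln v − k·Σt)/n = 1.39409, so C = exp(1.39409) = 4.03129.

k = 0.691, C = 4.031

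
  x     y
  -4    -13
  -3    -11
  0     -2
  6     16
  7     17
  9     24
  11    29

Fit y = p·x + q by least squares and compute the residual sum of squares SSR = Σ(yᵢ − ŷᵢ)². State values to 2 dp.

SSR = 2.30

From the data, Σx·x = 312, Σx = 26, Σ1 = 7.
Right-hand side: Σx·y = 835, Σy = 60.
Normal equations: [[312, 26]; [26, 7]]·[p, q]ᵀ = [835, 60]ᵀ.
det = 312·7 − 26² = 1508.
p = (835·7 − 26·60)/1508 = 4285/1508; q = (312·60 − 26·835)/1508 = -115/58.
Residuals: 263/754, -743/1508, -1/58, 352/377, -1369/1508, 617/1508, -413/1508; SSR = 3473/1508.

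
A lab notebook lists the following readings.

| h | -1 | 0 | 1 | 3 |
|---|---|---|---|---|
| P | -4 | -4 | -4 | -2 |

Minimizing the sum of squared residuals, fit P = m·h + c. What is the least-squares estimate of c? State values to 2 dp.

c = -3.89

Normal-equation sums: Σh·h = 11, Σh = 3, Σ1 = 4.
And Σh·P = -6, ΣP = -14.
Determinant 11·4 − 3² = 35.
m = ((-6)·4 − 3·(-14))/35 = 18/35; c = (11·(-14) − 3·(-6))/35 = -136/35.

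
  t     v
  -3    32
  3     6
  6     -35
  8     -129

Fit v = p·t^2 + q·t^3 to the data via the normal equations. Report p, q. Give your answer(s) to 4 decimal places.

Forming AᵀA = [[5554, 40544]; [40544, 310258]] and Aᵀv = [-9174, -74310]ᵀ gives AᵀA·[p, q]ᵀ = Aᵀv.
det = 5554·310258 − 40544² = 79356996.
p = ((-9174)·310258 − 40544·(-74310))/79356996 = 81149/38673; q = (5554·(-74310) − 40544·(-9174))/79356996 = -19867/38673.

p = 2.0983, q = -0.5137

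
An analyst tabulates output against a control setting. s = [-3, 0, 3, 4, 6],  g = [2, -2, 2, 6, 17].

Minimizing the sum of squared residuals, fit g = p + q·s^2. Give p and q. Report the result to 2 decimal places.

Compute the Gram sums: Σ1 = 5, Σs^2 = 70, Σs^2·s^2 = 1714.
Moment sums: Σg = 25, Σs^2·g = 744.
Normal equations: [[5, 70]; [70, 1714]]·[p, q]ᵀ = [25, 744]ᵀ.
Δ = 5·1714 − 70² = 3670.
p = (25·1714 − 70·744)/3670 = -923/367; q = (5·744 − 70·25)/3670 = 197/367.

p = -2.51, q = 0.54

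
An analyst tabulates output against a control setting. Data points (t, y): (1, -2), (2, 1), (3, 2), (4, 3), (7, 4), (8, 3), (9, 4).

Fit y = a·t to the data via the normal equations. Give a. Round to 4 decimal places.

Normal-equation sums: Σt·t = 224.
For Xᵀy: Σt·y = 106.
a = 106/224 = 0.473214.

a = 0.4732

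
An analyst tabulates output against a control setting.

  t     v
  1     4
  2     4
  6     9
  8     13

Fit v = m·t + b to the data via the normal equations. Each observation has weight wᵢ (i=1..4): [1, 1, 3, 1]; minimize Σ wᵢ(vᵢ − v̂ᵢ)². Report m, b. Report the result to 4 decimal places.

Normal-equation sums: Σwᵢ·t·t = 177, Σwᵢ·t = 29, Σwᵢ·1 = 6.
Moment sums: Σwᵢ·t·v = 278, Σwᵢ·v = 48.
Eliminating b: 6·(row 1) − 29·(row 2) gives 221·m = 6·278 − 29·48 = 276, so m = 276/221.
Then b = (48 − 29·(276/221))/6 = 434/221.

m = 1.2489, b = 1.9638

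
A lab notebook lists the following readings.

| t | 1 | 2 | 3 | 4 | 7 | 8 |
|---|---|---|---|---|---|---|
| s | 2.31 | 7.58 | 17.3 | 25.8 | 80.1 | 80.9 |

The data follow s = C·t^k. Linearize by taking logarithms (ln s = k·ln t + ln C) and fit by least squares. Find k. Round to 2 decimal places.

Taking logs, ln s = k·ln t + ln C, so regress ln s on ln t.
AᵀA = [[11.7199, 7.2034]; [7.2034, 6]], rhs = [26.7067, 17.7403]ᵀ  (here Σln t = 7.2034, Σ(ln t)² = 11.7199, Σln s = 17.7403, Σln t·ln s = 26.7067).
Slope k = (n·Σln t·ln s − Σln t·Σln s)/(n·Σ(ln t)² − (Σln t)²) = (6·26.7067 − 7.2034·17.7403)/18.4301 = 1.76066; ln C = (Σln s − k·Σln t)/n = 0.84293.

k = 1.76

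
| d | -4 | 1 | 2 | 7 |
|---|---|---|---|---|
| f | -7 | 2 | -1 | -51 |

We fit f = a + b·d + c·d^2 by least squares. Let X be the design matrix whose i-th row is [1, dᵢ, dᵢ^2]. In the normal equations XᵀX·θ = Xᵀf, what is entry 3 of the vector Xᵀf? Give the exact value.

Entry 3 ↔ basis d^2, so (Xᵀf)_{3} = Σᵢ (d^2)·fᵢ = (16)·(-7) + (1)·(2) + (4)·(-1) + (49)·(-51) = -2613.

-2613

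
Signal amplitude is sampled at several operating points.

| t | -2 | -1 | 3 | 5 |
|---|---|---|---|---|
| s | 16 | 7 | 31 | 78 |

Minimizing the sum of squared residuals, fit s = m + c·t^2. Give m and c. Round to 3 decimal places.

m = 4.184, c = 2.956

With design matrix M, MᵀM = [[4, 39]; [39, 723]] and Mᵀs = [132, 2300]ᵀ.
Δ = 4·723 − 39² = 1371.
m = (132·723 − 39·2300)/1371 = 1912/457; c = (4·2300 − 39·132)/1371 = 4052/1371.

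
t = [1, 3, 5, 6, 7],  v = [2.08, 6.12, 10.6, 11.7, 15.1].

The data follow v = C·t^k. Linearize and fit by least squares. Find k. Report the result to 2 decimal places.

Let Y = ln v. Fitting Y = k·ln t + ln C by least squares:
XᵀX = [[10.7942, 6.4457]; [6.4457, 5]], rhs = [15.4794, 10.0791]ᵀ  (here Σln t = 6.4457, Σ(ln t)² = 10.7942, Σln v = 10.0791, Σln t·ln v = 15.4794).
Δ = 10.7942·5 − (6.4457)² = 12.4237; k = (15.4794·5 − 6.4457·10.0791)/12.4237 = 1.00052, ln C = (10.7942·10.0791 − 6.4457·15.4794)/12.4237 = 0.72601.

k = 1.00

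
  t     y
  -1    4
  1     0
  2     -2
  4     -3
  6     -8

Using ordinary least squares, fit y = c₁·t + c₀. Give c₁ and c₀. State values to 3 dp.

c₁ = -1.589, c₀ = 2.014

Forming MᵀM = [[58, 12]; [12, 5]] and Mᵀy = [-68, -9]ᵀ gives MᵀM·[c₁, c₀]ᵀ = Mᵀy.
Eliminating c₀: 5·(row 1) − 12·(row 2) gives 146·c₁ = 5·(-68) − 12·(-9) = -232, so c₁ = -116/73.
Then c₀ = ((-9) − 12·(-116/73))/5 = 147/73.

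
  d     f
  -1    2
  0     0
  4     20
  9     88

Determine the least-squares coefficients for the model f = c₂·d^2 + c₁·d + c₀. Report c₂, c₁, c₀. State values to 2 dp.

c₂ = 1.00, c₁ = 0.66, c₀ = 0.97

Forming MᵀM = [[6818, 792, 98]; [792, 98, 12]; [98, 12, 4]] and Mᵀf = [7450, 870, 110]ᵀ gives MᵀM·[c₂, c₁, c₀]ᵀ = Mᵀf.
Solving the 3×3 system (Gaussian elimination) gives c₂ = 2589/2585, c₁ = 1719/2585, c₀ = 500/517.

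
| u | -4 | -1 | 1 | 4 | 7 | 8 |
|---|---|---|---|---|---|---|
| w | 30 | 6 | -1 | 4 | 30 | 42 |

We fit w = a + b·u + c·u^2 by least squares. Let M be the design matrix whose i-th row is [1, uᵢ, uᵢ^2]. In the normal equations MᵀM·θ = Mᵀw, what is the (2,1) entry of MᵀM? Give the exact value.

Row 2 ↔ basis u, column 1 ↔ basis 1, so (MᵀM)_{2,1} = Σᵢ u = (-4)·(1) + (-1)·(1) + (1)·(1) + (4)·(1) + (7)·(1) + (8)·(1) = 15.

15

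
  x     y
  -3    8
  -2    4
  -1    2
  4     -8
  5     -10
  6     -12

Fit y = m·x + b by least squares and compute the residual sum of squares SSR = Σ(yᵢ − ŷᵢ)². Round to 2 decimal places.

The normal equations are: 91·m + 9·b = -188;  9·m + 6·b = -16.
Δ = 91·6 − 9² = 465.
m = ((-188)·6 − 9·(-16))/465 = -328/155; b = (91·(-16) − 9·(-188))/465 = 236/465.
Residuals: 532/465, -344/465, -58/93, -4/93, 34/465, 88/465; SSR = 1064/465.

SSR = 2.29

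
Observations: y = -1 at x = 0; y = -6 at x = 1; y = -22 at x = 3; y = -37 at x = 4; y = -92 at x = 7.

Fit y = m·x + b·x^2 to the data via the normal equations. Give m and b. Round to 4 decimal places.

m = -3.6578, b = -1.3556

Forming MᵀM = [[75, 435]; [435, 2739]] and Mᵀy = [-864, -5304]ᵀ gives MᵀM·[m, b]ᵀ = Mᵀy.
Determinant 75·2739 − 435² = 16200.
m = ((-864)·2739 − 435·(-5304))/16200 = -823/225; b = (75·(-5304) − 435·(-864))/16200 = -61/45.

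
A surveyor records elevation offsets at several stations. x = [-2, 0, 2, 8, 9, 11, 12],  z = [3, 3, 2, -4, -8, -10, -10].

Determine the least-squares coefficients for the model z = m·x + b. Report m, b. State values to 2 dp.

m = -1.05, b = 2.57

Compute the Gram sums: Σx·x = 418, Σx = 40, Σ1 = 7.
Right-hand side: Σx·z = -336, Σz = -24.
det = 418·7 − 40² = 1326.
m = ((-336)·7 − 40·(-24))/1326 = -232/221; b = (418·(-24) − 40·(-336))/1326 = 568/221.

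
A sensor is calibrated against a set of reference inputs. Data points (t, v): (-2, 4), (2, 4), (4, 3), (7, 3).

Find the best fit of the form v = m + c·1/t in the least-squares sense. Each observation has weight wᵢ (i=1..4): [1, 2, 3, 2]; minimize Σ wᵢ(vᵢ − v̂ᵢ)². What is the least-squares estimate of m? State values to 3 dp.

m = 3.396

The normal equations are: 8·m + (43/28)·c = 27;  (43/28)·m + (767/784)·c = 143/28.
(Σwᵢ·1 = 8, Σwᵢ·1/t = 43/28, Σwᵢ·1/t·1/t = 767/784, Σwᵢ·v = 27, Σwᵢ·1/t·v = 143/28.)
Determinant 8·(767/784) − (43/28)² = 4287/784.
m = (27·(767/784) − (43/28)·(143/28))/(4287/784) = 14560/4287; c = (8·(143/28) − (43/28)·27)/(4287/784) = -476/4287.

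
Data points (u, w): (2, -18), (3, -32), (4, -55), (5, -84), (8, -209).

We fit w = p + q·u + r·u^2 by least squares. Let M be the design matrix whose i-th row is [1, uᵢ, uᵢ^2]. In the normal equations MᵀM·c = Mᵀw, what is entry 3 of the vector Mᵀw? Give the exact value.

Entry 3 ↔ basis u^2, so (Mᵀw)_{3} = Σᵢ (u^2)·wᵢ = (4)·(-18) + (9)·(-32) + (16)·(-55) + (25)·(-84) + (64)·(-209) = -16716.

-16716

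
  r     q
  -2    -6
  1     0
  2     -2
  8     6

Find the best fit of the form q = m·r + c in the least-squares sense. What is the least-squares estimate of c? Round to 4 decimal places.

c = -3.0806

From the data, Σr·r = 73, Σr = 9, Σ1 = 4.
Moment sums: Σr·q = 56, Σq = -2.
det = 73·4 − 9² = 211.
m = (56·4 − 9·(-2))/211 = 242/211; c = (73·(-2) − 9·56)/211 = -650/211.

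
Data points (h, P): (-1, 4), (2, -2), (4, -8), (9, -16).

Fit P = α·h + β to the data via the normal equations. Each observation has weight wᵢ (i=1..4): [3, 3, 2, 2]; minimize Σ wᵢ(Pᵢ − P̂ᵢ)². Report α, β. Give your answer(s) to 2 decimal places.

α = -2.04, β = 1.70

From the data, Σwᵢ·h·h = 209, Σwᵢ·h = 29, Σwᵢ·1 = 10.
For MᵀWP: Σwᵢ·h·P = -376, Σwᵢ·P = -42.
MᵀWM·[α, β]ᵀ = MᵀWP becomes [[209, 29]; [29, 10]]·[α, β]ᵀ = [-376, -42]ᵀ.
Eliminating β: 10·(row 1) − 29·(row 2) gives 1249·α = 10·(-376) − 29·(-42) = -2542, so α = -2542/1249.
Then β = ((-42) − 29·(-2542/1249))/10 = 2126/1249.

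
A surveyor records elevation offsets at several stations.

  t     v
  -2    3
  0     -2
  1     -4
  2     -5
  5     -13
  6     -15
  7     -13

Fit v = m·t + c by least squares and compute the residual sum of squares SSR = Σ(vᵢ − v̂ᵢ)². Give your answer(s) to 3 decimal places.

Setting ∂/∂m … = 0 gives: 119·m + 19·c = -266;  19·m + 7·c = -49.
(Σt·t = 119, Σt = 19, Σ1 = 7, Σt·v = -266, Σv = -49.)
det = 119·7 − 19² = 472.
m = ((-266)·7 − 19·(-49))/472 = -931/472; c = (119·(-49) − 19·(-266))/472 = -777/472.
Residuals: 331/472, -167/472, -45/118, 279/472, -88/59, -717/472, 579/236; SSR = 5505/472.

SSR = 11.663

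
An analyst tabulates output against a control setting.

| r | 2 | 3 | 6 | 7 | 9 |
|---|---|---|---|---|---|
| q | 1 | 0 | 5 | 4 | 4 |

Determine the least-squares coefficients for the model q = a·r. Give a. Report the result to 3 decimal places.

a = 0.536

From the data, Σr·r = 179.
Right-hand side: Σr·q = 96.
Hence a = 96 / 179 ≈ 0.536313.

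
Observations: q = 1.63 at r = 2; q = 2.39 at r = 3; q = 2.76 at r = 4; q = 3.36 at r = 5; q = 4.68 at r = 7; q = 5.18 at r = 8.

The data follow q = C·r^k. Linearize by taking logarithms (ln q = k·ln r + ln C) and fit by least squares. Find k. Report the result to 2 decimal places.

k = 0.82

With ln qᵢ as the transformed response and ln rᵢ as the regressor:
Σln r = 8.8128, Σ(ln r)² = 14.3101, Σln q = 6.7751, Σln r·ln q = 11.0772.
Equations: 14.3101·k + 8.8128·ln C = 11.0772;  8.8128·k + 6·ln C = 6.7751.
Solving (det = 8.1947): k = 0.82431, ln C = -0.08157.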